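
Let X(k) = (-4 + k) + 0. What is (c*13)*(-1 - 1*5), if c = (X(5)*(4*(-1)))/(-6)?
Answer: -52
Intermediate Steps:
X(k) = -4 + k
c = 2/3 (c = ((-4 + 5)*(4*(-1)))/(-6) = (1*(-4))*(-1/6) = -4*(-1/6) = 2/3 ≈ 0.66667)
(c*13)*(-1 - 1*5) = ((2/3)*13)*(-1 - 1*5) = 26*(-1 - 5)/3 = (26/3)*(-6) = -52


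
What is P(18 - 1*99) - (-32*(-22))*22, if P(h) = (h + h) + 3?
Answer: -15647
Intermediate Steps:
P(h) = 3 + 2*h (P(h) = 2*h + 3 = 3 + 2*h)
P(18 - 1*99) - (-32*(-22))*22 = (3 + 2*(18 - 1*99)) - (-32*(-22))*22 = (3 + 2*(18 - 99)) - 704*22 = (3 + 2*(-81)) - 1*15488 = (3 - 162) - 15488 = -159 - 15488 = -15647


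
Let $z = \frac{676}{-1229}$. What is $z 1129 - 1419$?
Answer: $- \frac{2507155}{1229} \approx -2040.0$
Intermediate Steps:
$z = - \frac{676}{1229}$ ($z = 676 \left(- \frac{1}{1229}\right) = - \frac{676}{1229} \approx -0.55004$)
$z 1129 - 1419 = \left(- \frac{676}{1229}\right) 1129 - 1419 = - \frac{763204}{1229} - 1419 = - \frac{2507155}{1229}$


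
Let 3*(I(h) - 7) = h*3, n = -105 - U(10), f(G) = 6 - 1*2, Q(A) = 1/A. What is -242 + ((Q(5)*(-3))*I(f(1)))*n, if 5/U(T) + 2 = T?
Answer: 3641/8 ≈ 455.13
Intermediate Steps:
U(T) = 5/(-2 + T)
f(G) = 4 (f(G) = 6 - 2 = 4)
n = -845/8 (n = -105 - 5/(-2 + 10) = -105 - 5/8 = -845/8 ≈ -105.63)
I(h) = 7 + h (I(h) = 7 + (h*3)/3 = 7 + (3*h)/3 = 7 + h)
-242 + ((Q(5)*(-3))*I(f(1)))*n = -242 + ((-3/5)*(7 + 4))*(-845/8) = -242 + (((⅕)*(-3))*11)*(-845/8) = -242 - ⅗*11*(-845/8) = -242 - 33/5*(-845/8) = -242 + 5577/8 = 3641/8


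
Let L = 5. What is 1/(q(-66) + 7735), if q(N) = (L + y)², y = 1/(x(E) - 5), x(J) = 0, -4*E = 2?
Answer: 25/193951 ≈ 0.00012890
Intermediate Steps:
E = -½ (E = -¼*2 = -½ ≈ -0.50000)
y = -⅕ (y = 1/(0 - 5) = 1/(-5) = -⅕ ≈ -0.20000)
q(N) = 576/25 (q(N) = (5 - ⅕)² = (24/5)² = 576/25)
1/(q(-66) + 7735) = 1/(576/25 + 7735) = 1/(193951/25) = 25/193951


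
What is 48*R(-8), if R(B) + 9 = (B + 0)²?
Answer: 2640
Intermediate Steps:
R(B) = -9 + B² (R(B) = -9 + (B + 0)² = -9 + B²)
48*R(-8) = 48*(-9 + (-8)²) = 48*(-9 + 64) = 48*55 = 2640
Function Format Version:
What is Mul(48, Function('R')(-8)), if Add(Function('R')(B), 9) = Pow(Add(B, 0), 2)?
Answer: 2640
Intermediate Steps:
Function('R')(B) = Add(-9, Pow(B, 2)) (Function('R')(B) = Add(-9, Pow(Add(B, 0), 2)) = Add(-9, Pow(B, 2)))
Mul(48, Function('R')(-8)) = Mul(48, Add(-9, Pow(-8, 2))) = Mul(48, Add(-9, 64)) = Mul(48, 55) = 2640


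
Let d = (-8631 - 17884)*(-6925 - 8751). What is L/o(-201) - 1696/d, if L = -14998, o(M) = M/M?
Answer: -1558476450854/103912285 ≈ -14998.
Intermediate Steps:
o(M) = 1
d = 415649140 (d = -26515*(-15676) = 415649140)
L/o(-201) - 1696/d = -14998/1 - 1696/415649140 = -14998*1 - 1696*1/415649140 = -14998 - 424/103912285 = -1558476450854/103912285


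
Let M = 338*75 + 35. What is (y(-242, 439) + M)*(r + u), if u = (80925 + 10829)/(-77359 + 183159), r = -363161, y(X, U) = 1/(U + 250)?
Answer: -168004245681881059/18224050 ≈ -9.2188e+9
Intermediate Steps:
y(X, U) = 1/(250 + U)
M = 25385 (M = 25350 + 35 = 25385)
u = 45877/52900 (u = 91754/105800 = 91754*(1/105800) = 45877/52900 ≈ 0.86724)
(y(-242, 439) + M)*(r + u) = (1/(250 + 439) + 25385)*(-363161 + 45877/52900) = (1/689 + 25385)*(-19211171023/52900) = (17490266/689)*(-19211171023/52900) = -168004245681881059/18224050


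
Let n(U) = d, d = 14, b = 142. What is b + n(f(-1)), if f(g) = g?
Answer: 156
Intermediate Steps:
n(U) = 14
b + n(f(-1)) = 142 + 14 = 156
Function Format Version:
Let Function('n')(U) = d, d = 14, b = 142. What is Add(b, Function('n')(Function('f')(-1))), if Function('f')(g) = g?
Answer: 156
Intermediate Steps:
Function('n')(U) = 14
Add(b, Function('n')(Function('f')(-1))) = Add(142, 14) = 156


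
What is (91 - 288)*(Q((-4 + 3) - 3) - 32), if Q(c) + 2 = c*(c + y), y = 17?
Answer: 16942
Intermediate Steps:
Q(c) = -2 + c*(17 + c) (Q(c) = -2 + c*(c + 17) = -2 + c*(17 + c))
(91 - 288)*(Q((-4 + 3) - 3) - 32) = (91 - 288)*((-2 + ((-4 + 3) - 3)² + 17*((-4 + 3) - 3)) - 32) = -197*((-2 + (-1 - 3)² + 17*(-1 - 3)) - 32) = -197*((-2 + (-4)² + 17*(-4)) - 32) = -197*((-2 + 16 - 68) - 32) = -197*(-54 - 32) = -197*(-86) = 16942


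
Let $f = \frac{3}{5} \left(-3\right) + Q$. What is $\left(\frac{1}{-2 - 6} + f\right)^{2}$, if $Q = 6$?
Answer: $\frac{26569}{1600} \approx 16.606$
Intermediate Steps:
$f = \frac{21}{5}$ ($f = \frac{3}{5} \left(-3\right) + 6 = - \frac{9}{5} + 6 = \frac{21}{5} \approx 4.2$)
$\left(\frac{1}{-2 - 6} + f\right)^{2} = \left(\frac{1}{-2 - 6} + \frac{21}{5}\right)^{2} = \left(\frac{1}{-8} + \frac{21}{5}\right)^{2} = \left(- \frac{1}{8} + \frac{21}{5}\right)^{2} = \left(\frac{163}{40}\right)^{2} = \frac{26569}{1600}$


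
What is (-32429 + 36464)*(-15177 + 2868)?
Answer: -49666815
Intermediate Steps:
(-32429 + 36464)*(-15177 + 2868) = 4035*(-12309) = -49666815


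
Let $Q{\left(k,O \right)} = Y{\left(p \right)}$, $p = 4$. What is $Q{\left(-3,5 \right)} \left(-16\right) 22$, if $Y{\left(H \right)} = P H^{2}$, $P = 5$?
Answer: $-28160$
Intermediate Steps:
$Y{\left(H \right)} = 5 H^{2}$
$Q{\left(k,O \right)} = 80$ ($Q{\left(k,O \right)} = 5 \cdot 4^{2} = 5 \cdot 16 = 80$)
$Q{\left(-3,5 \right)} \left(-16\right) 22 = 80 \left(-16\right) 22 = \left(-1280\right) 22 = -28160$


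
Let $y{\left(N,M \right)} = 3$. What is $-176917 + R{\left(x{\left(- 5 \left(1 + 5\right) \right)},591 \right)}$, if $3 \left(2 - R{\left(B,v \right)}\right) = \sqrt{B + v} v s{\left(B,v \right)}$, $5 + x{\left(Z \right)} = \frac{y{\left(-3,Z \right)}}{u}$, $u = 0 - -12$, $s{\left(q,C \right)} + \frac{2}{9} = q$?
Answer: $-176915 + \frac{35263 \sqrt{2345}}{72} \approx -1.532 \cdot 10^{5}$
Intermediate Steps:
$s{\left(q,C \right)} = - \frac{2}{9} + q$
$u = 12$ ($u = 0 + 12 = 12$)
$x{\left(Z \right)} = - \frac{19}{4}$ ($x{\left(Z \right)} = -5 + \frac{3}{12} = -5 + 3 \cdot \frac{1}{12} = -5 + \frac{1}{4} = - \frac{19}{4}$)
$R{\left(B,v \right)} = 2 - \frac{v \sqrt{B + v} \left(- \frac{2}{9} + B\right)}{3}$ ($R{\left(B,v \right)} = 2 - \frac{\sqrt{B + v} v \left(- \frac{2}{9} + B\right)}{3} = 2 - \frac{v \sqrt{B + v} \left(- \frac{2}{9} + B\right)}{3}$)
$-176917 + R{\left(x{\left(- 5 \left(1 + 5\right) \right)},591 \right)} = -176917 - \left(-2 + \frac{197 \sqrt{- \frac{19}{4} + 591} \left(-2 + 9 \left(- \frac{19}{4}\right)\right)}{9}\right) = -176917 - \left(-2 + \frac{197 \sqrt{\frac{2345}{4}} \left(-2 - \frac{171}{4}\right)}{9}\right) = -176917 - \left(-2 + \frac{197}{9} \frac{\sqrt{2345}}{2} \left(- \frac{179}{4}\right)\right) = -176917 + \left(2 + \frac{35263 \sqrt{2345}}{72}\right) = -176915 + \frac{35263 \sqrt{2345}}{72}$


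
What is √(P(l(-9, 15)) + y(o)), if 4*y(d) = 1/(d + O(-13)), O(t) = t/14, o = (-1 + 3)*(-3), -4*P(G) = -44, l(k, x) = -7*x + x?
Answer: √412638/194 ≈ 3.3112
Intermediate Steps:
l(k, x) = -6*x
P(G) = 11 (P(G) = -¼*(-44) = 11)
o = -6 (o = 2*(-3) = -6)
O(t) = t/14 (O(t) = t*(1/14) = t/14)
y(d) = 1/(4*(-13/14 + d)) (y(d) = 1/(4*(d + (1/14)*(-13))) = 1/(4*(d - 13/14)) = 1/(4*(-13/14 + d)))
√(P(l(-9, 15)) + y(o)) = √(11 + 7/(2*(-13 + 14*(-6)))) = √(11 + 7/(2*(-13 - 84))) = √(11 + (7/2)/(-97)) = √(11 + (7/2)*(-1/97)) = √(11 - 7/194) = √(2127/194) = √412638/194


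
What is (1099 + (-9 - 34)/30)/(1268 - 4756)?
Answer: -32927/104640 ≈ -0.31467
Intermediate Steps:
(1099 + (-9 - 34)/30)/(1268 - 4756) = (1099 + (1/30)*(-43))/(-3488) = (1099 - 43/30)*(-1/3488) = (32927/30)*(-1/3488) = -32927/104640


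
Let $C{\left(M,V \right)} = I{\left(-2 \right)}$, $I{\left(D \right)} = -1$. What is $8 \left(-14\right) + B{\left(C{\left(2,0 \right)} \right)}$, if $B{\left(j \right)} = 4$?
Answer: $-108$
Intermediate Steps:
$C{\left(M,V \right)} = -1$
$8 \left(-14\right) + B{\left(C{\left(2,0 \right)} \right)} = 8 \left(-14\right) + 4 = -112 + 4 = -108$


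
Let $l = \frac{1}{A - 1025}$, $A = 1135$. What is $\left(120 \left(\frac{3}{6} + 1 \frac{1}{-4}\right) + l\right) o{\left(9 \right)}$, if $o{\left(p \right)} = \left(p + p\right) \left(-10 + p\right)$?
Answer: $- \frac{29709}{55} \approx -540.16$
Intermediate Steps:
$o{\left(p \right)} = 2 p \left(-10 + p\right)$
$l = \frac{1}{110}$ ($l = \frac{1}{1135 - 1025} = \frac{1}{110} \approx 0.0090909$)
$\left(120 \left(\frac{3}{6} + 1 \frac{1}{-4}\right) + l\right) o{\left(9 \right)} = \left(120 \left(\frac{3}{6} + 1 \frac{1}{-4}\right) + \frac{1}{110}\right) 2 \cdot 9 \left(-10 + 9\right) = \left(120 \left(3 \cdot \frac{1}{6} + 1 \left(- \frac{1}{4}\right)\right) + \frac{1}{110}\right) 2 \cdot 9 \left(-1\right) = \left(120 \left(\frac{1}{2} - \frac{1}{4}\right) + \frac{1}{110}\right) \left(-18\right) = \left(120 \cdot \frac{1}{4} + \frac{1}{110}\right) \left(-18\right) = \left(30 + \frac{1}{110}\right) \left(-18\right) = \frac{3301}{110} \left(-18\right) = - \frac{29709}{55}$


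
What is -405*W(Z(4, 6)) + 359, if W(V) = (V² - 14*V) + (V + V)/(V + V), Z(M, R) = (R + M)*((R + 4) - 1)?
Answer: -2770246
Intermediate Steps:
Z(M, R) = (3 + R)*(M + R) (Z(M, R) = (M + R)*((4 + R) - 1) = (M + R)*(3 + R) = (3 + R)*(M + R))
W(V) = 1 + V² - 14*V (W(V) = (V² - 14*V) + (2*V)/((2*V)) = (V² - 14*V) + (2*V)*(1/(2*V)) = (V² - 14*V) + 1 = 1 + V² - 14*V)
-405*W(Z(4, 6)) + 359 = -405*(1 + (6² + 3*4 + 3*6 + 4*6)² - 14*(6² + 3*4 + 3*6 + 4*6)) + 359 = -405*(1 + (36 + 12 + 18 + 24)² - 14*(36 + 12 + 18 + 24)) + 359 = -405*(1 + 90² - 14*90) + 359 = -405*(1 + 8100 - 1260) + 359 = -405*6841 + 359 = -2770605 + 359 = -2770246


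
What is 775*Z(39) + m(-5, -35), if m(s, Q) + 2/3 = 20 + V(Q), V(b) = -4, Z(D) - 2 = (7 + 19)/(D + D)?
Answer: 5471/3 ≈ 1823.7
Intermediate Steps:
Z(D) = 2 + 13/D (Z(D) = 2 + (7 + 19)/(D + D) = 2 + 26/((2*D)) = 2 + 26*(1/(2*D)) = 2 + 13/D)
m(s, Q) = 46/3 (m(s, Q) = -2/3 + (20 - 4) = -2/3 + 16 = 46/3)
775*Z(39) + m(-5, -35) = 775*(2 + 13/39) + 46/3 = 775*(2 + 13*(1/39)) + 46/3 = 775*(2 + 1/3) + 46/3 = 775*(7/3) + 46/3 = 5425/3 + 46/3 = 5471/3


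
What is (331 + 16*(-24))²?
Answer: 2809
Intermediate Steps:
(331 + 16*(-24))² = (331 - 384)² = (-53)² = 2809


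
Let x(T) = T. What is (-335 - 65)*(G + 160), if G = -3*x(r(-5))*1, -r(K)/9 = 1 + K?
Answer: -20800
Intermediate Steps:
r(K) = -9 - 9*K (r(K) = -9*(1 + K) = -9 - 9*K)
G = -108 (G = -3*(-9 - 9*(-5))*1 = -3*(-9 + 45)*1 = -3*36*1 = -108*1 = -108)
(-335 - 65)*(G + 160) = (-335 - 65)*(-108 + 160) = -400*52 = -20800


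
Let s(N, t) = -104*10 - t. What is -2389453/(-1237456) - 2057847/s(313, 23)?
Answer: 231730464161/119583248 ≈ 1937.8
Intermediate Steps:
s(N, t) = -1040 - t
-2389453/(-1237456) - 2057847/s(313, 23) = -2389453/(-1237456) - 2057847/(-1040 - 1*23) = -2389453*(-1/1237456) - 2057847/(-1040 - 23) = 217223/112496 - 2057847/(-1063) = 217223/112496 - 2057847*(-1/1063) = 217223/112496 + 2057847/1063 = 231730464161/119583248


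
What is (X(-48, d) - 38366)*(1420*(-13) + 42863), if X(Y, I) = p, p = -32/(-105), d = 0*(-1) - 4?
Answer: -98304996394/105 ≈ -9.3624e+8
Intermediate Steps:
d = -4 (d = 0 - 4 = -4)
p = 32/105 (p = -32*(-1/105) = 32/105 ≈ 0.30476)
X(Y, I) = 32/105
(X(-48, d) - 38366)*(1420*(-13) + 42863) = (32/105 - 38366)*(1420*(-13) + 42863) = -4028398*(-18460 + 42863)/105 = -4028398/105*24403 = -98304996394/105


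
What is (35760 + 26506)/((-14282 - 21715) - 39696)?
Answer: -62266/75693 ≈ -0.82261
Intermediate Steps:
(35760 + 26506)/((-14282 - 21715) - 39696) = 62266/(-35997 - 39696) = 62266/(-75693) = 62266*(-1/75693) = -62266/75693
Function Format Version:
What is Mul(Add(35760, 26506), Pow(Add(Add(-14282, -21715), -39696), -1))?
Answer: Rational(-62266, 75693) ≈ -0.82261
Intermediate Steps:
Mul(Add(35760, 26506), Pow(Add(Add(-14282, -21715), -39696), -1)) = Mul(62266, Pow(Add(-35997, -39696), -1)) = Mul(62266, Pow(-75693, -1)) = Mul(62266, Rational(-1, 75693)) = Rational(-62266, 75693)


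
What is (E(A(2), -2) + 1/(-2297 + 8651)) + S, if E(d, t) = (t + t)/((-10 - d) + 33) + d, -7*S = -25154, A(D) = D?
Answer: 159909007/44478 ≈ 3595.2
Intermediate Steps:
S = 25154/7 (S = -1/7*(-25154) = 25154/7 ≈ 3593.4)
E(d, t) = d + 2*t/(23 - d) (E(d, t) = (2*t)/(23 - d) + d = 2*t/(23 - d) + d = d + 2*t/(23 - d))
(E(A(2), -2) + 1/(-2297 + 8651)) + S = ((2**2 - 23*2 - 2*(-2))/(-23 + 2) + 1/(-2297 + 8651)) + 25154/7 = ((4 - 46 + 4)/(-21) + 1/6354) + 25154/7 = (-1/21*(-38) + 1/6354) + 25154/7 = (38/21 + 1/6354) + 25154/7 = 80491/44478 + 25154/7 = 159909007/44478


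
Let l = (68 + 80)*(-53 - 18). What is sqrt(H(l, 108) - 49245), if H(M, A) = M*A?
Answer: 131*I*sqrt(69) ≈ 1088.2*I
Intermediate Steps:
l = -10508 (l = 148*(-71) = -10508)
H(M, A) = A*M
sqrt(H(l, 108) - 49245) = sqrt(108*(-10508) - 49245) = sqrt(-1134864 - 49245) = sqrt(-1184109) = 131*I*sqrt(69)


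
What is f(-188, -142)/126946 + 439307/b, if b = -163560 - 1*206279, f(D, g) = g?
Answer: -27910391780/23474790847 ≈ -1.1890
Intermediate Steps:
b = -369839 (b = -163560 - 206279 = -369839)
f(-188, -142)/126946 + 439307/b = -142/126946 + 439307/(-369839) = -142*1/126946 + 439307*(-1/369839) = -71/63473 - 439307/369839 = -27910391780/23474790847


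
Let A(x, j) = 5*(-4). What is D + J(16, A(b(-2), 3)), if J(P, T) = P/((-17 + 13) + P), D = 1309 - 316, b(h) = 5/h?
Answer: 2983/3 ≈ 994.33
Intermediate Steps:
A(x, j) = -20
D = 993
J(P, T) = P/(-4 + P)
D + J(16, A(b(-2), 3)) = 993 + 16/(-4 + 16) = 993 + 16/12 = 993 + 16*(1/12) = 993 + 4/3 = 2983/3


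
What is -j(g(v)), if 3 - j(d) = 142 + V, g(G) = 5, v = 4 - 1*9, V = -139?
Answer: 0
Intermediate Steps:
v = -5 (v = 4 - 9 = -5)
j(d) = 0 (j(d) = 3 - (142 - 139) = 3 - 1*3 = 3 - 3 = 0)
-j(g(v)) = -1*0 = 0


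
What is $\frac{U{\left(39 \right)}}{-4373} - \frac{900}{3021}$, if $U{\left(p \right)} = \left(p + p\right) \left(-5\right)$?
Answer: $- \frac{919170}{4403611} \approx -0.20873$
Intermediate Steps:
$U{\left(p \right)} = - 10 p$ ($U{\left(p \right)} = 2 p \left(-5\right) = - 10 p$)
$\frac{U{\left(39 \right)}}{-4373} - \frac{900}{3021} = \frac{\left(-10\right) 39}{-4373} - \frac{900}{3021} = \left(-390\right) \left(- \frac{1}{4373}\right) - \frac{300}{1007} = \frac{390}{4373} - \frac{300}{1007} = - \frac{919170}{4403611}$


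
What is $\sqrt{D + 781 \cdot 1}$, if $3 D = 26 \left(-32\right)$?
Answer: $\frac{\sqrt{4533}}{3} \approx 22.443$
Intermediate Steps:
$D = - \frac{832}{3}$ ($D = \frac{26 \left(-32\right)}{3} = \frac{1}{3} \left(-832\right) = - \frac{832}{3} \approx -277.33$)
$\sqrt{D + 781 \cdot 1} = \sqrt{- \frac{832}{3} + 781 \cdot 1} = \sqrt{- \frac{832}{3} + 781} = \sqrt{\frac{1511}{3}} = \frac{\sqrt{4533}}{3}$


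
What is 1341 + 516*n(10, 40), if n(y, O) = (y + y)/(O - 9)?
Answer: 51891/31 ≈ 1673.9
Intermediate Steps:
n(y, O) = 2*y/(-9 + O) (n(y, O) = (2*y)/(-9 + O) = 2*y/(-9 + O))
1341 + 516*n(10, 40) = 1341 + 516*(2*10/(-9 + 40)) = 1341 + 516*(2*10/31) = 1341 + 516*(2*10*(1/31)) = 1341 + 516*(20/31) = 1341 + 10320/31 = 51891/31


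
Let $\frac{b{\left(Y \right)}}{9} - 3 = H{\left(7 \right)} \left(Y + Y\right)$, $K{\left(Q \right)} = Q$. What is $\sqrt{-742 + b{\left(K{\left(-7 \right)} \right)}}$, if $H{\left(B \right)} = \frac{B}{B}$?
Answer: $29 i \approx 29.0 i$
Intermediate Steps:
$H{\left(B \right)} = 1$
$b{\left(Y \right)} = 27 + 18 Y$ ($b{\left(Y \right)} = 27 + 9 \cdot 1 \left(Y + Y\right) = 27 + 9 \cdot 1 \cdot 2 Y = 27 + 9 \cdot 2 Y = 27 + 18 Y$)
$\sqrt{-742 + b{\left(K{\left(-7 \right)} \right)}} = \sqrt{-742 + \left(27 + 18 \left(-7\right)\right)} = \sqrt{-742 + \left(27 - 126\right)} = \sqrt{-742 - 99} = \sqrt{-841} = 29 i$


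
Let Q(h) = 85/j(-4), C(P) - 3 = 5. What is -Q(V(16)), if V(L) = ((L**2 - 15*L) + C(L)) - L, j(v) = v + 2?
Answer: 85/2 ≈ 42.500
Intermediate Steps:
C(P) = 8 (C(P) = 3 + 5 = 8)
j(v) = 2 + v
V(L) = 8 + L**2 - 16*L (V(L) = ((L**2 - 15*L) + 8) - L = (8 + L**2 - 15*L) - L = 8 + L**2 - 16*L)
Q(h) = -85/2 (Q(h) = 85/(2 - 4) = 85/(-2) = 85*(-1/2) = -85/2)
-Q(V(16)) = -1*(-85/2) = 85/2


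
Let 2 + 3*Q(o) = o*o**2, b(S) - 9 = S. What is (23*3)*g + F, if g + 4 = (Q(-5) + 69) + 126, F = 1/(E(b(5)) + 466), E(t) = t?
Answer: 4923841/480 ≈ 10258.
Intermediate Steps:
b(S) = 9 + S
Q(o) = -2/3 + o**3/3 (Q(o) = -2/3 + (o*o**2)/3 = -2/3 + o**3/3)
F = 1/480 (F = 1/((9 + 5) + 466) = 1/(14 + 466) = 1/480 ≈ 0.0020833)
g = 446/3 (g = -4 + (((-2/3 + (1/3)*(-5)**3) + 69) + 126) = -4 + (((-2/3 + (1/3)*(-125)) + 69) + 126) = -4 + (((-2/3 - 125/3) + 69) + 126) = -4 + ((-127/3 + 69) + 126) = -4 + (80/3 + 126) = -4 + 458/3 = 446/3 ≈ 148.67)
(23*3)*g + F = (23*3)*(446/3) + 1/480 = 69*(446/3) + 1/480 = 10258 + 1/480 = 4923841/480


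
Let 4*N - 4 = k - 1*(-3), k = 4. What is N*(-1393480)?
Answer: -3832070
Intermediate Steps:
N = 11/4 (N = 1 + (4 - 1*(-3))/4 = 1 + (4 + 3)/4 = 1 + (1/4)*7 = 1 + 7/4 = 11/4 ≈ 2.7500)
N*(-1393480) = (11/4)*(-1393480) = -3832070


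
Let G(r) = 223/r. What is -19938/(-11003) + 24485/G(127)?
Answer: 34219319959/2453669 ≈ 13946.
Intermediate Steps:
-19938/(-11003) + 24485/G(127) = -19938/(-11003) + 24485/((223/127)) = -19938*(-1/11003) + 24485/((223*(1/127))) = 19938/11003 + 24485/(223/127) = 19938/11003 + 24485*(127/223) = 19938/11003 + 3109595/223 = 34219319959/2453669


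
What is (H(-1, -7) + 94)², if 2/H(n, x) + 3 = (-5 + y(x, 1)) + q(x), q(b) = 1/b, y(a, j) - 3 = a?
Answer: 63616576/7225 ≈ 8805.1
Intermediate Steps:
y(a, j) = 3 + a
H(n, x) = 2/(-5 + x + 1/x) (H(n, x) = 2/(-3 + ((-5 + (3 + x)) + 1/x)) = 2/(-3 + ((-2 + x) + 1/x)) = 2/(-3 + (-2 + x + 1/x)) = 2/(-5 + x + 1/x))
(H(-1, -7) + 94)² = (2*(-7)/(1 - 7*(-5 - 7)) + 94)² = (2*(-7)/(1 - 7*(-12)) + 94)² = (2*(-7)/(1 + 84) + 94)² = (2*(-7)/85 + 94)² = (2*(-7)*(1/85) + 94)² = (-14/85 + 94)² = (7976/85)² = 63616576/7225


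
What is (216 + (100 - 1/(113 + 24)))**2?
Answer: 1874110681/18769 ≈ 99851.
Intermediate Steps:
(216 + (100 - 1/(113 + 24)))**2 = (216 + (100 - 1/137))**2 = (216 + 13699/137)**2 = (43291/137)**2 = 1874110681/18769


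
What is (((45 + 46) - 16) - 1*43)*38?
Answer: 1216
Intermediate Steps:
(((45 + 46) - 16) - 1*43)*38 = ((91 - 16) - 43)*38 = (75 - 43)*38 = 32*38 = 1216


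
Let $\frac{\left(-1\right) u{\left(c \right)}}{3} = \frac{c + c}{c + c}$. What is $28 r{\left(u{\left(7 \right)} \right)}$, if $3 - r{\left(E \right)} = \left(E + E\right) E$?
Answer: $-420$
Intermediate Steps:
$u{\left(c \right)} = -3$ ($u{\left(c \right)} = - 3 \frac{c + c}{c + c} = - 3 \frac{2 c}{2 c} = - 3 \cdot 2 c \frac{1}{2 c} = \left(-3\right) 1 = -3$)
$r{\left(E \right)} = 3 - 2 E^{2}$ ($r{\left(E \right)} = 3 - \left(E + E\right) E = 3 - 2 E E = 3 - 2 E^{2}$)
$28 r{\left(u{\left(7 \right)} \right)} = 28 \left(3 - 2 \left(-3\right)^{2}\right) = 28 \left(3 - 18\right) = 28 \left(-15\right) = -420$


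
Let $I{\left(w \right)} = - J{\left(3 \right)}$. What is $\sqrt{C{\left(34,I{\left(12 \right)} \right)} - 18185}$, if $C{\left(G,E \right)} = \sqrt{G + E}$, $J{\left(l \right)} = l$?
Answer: $\sqrt{-18185 + \sqrt{31}} \approx 134.83 i$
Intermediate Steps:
$I{\left(w \right)} = -3$ ($I{\left(w \right)} = \left(-1\right) 3 = -3$)
$C{\left(G,E \right)} = \sqrt{E + G}$
$\sqrt{C{\left(34,I{\left(12 \right)} \right)} - 18185} = \sqrt{\sqrt{-3 + 34} - 18185} = \sqrt{\sqrt{31} - 18185} = \sqrt{-18185 + \sqrt{31}}$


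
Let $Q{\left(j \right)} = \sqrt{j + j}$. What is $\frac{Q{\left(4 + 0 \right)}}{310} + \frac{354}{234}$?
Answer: $\frac{59}{39} + \frac{\sqrt{2}}{155} \approx 1.5219$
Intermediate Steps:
$Q{\left(j \right)} = \sqrt{2} \sqrt{j}$ ($Q{\left(j \right)} = \sqrt{2 j} = \sqrt{2} \sqrt{j}$)
$\frac{Q{\left(4 + 0 \right)}}{310} + \frac{354}{234} = \frac{\sqrt{2} \sqrt{4 + 0}}{310} + \frac{354}{234} = \sqrt{2} \sqrt{4} \cdot \frac{1}{310} + 354 \cdot \frac{1}{234} = \sqrt{2} \cdot 2 \cdot \frac{1}{310} + \frac{59}{39} = 2 \sqrt{2} \cdot \frac{1}{310} + \frac{59}{39} = \frac{\sqrt{2}}{155} + \frac{59}{39} = \frac{59}{39} + \frac{\sqrt{2}}{155}$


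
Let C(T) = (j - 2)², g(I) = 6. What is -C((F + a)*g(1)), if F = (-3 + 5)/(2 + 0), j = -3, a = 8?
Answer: -25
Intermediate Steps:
F = 1 (F = 2/2 = 2*(½) = 1)
C(T) = 25 (C(T) = (-3 - 2)² = (-5)² = 25)
-C((F + a)*g(1)) = -1*25 = -25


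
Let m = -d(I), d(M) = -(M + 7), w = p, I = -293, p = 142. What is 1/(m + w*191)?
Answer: 1/26836 ≈ 3.7263e-5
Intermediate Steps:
w = 142
d(M) = -7 - M (d(M) = -(7 + M) = -7 - M)
m = -286 (m = -(-7 - 1*(-293)) = -(-7 + 293) = -1*286 = -286)
1/(m + w*191) = 1/(-286 + 142*191) = 1/(-286 + 27122) = 1/26836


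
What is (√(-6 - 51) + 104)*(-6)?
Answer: -624 - 6*I*√57 ≈ -624.0 - 45.299*I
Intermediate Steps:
(√(-6 - 51) + 104)*(-6) = (√(-57) + 104)*(-6) = (I*√57 + 104)*(-6) = (104 + I*√57)*(-6) = -624 - 6*I*√57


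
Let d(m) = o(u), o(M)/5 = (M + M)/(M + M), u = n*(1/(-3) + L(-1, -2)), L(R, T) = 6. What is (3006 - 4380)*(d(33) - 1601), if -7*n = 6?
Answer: 2192904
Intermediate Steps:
n = -6/7 (n = -⅐*6 = -6/7 ≈ -0.85714)
u = -34/7 (u = -6*(1/(-3) + 6)/7 = -6*(-⅓ + 6)/7 = -6/7*17/3 = -34/7 ≈ -4.8571)
o(M) = 5 (o(M) = 5*((M + M)/(M + M)) = 5*((2*M)/((2*M))) = 5*((2*M)*(1/(2*M))) = 5*1 = 5)
d(m) = 5
(3006 - 4380)*(d(33) - 1601) = (3006 - 4380)*(5 - 1601) = -1374*(-1596) = 2192904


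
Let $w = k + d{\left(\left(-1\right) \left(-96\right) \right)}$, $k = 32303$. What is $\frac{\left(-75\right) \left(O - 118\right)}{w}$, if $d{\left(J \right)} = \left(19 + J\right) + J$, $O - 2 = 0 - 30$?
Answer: $\frac{1825}{5419} \approx 0.33678$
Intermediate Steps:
$O = -28$ ($O = 2 + \left(0 - 30\right) = 2 - 30 = -28$)
$d{\left(J \right)} = 19 + 2 J$
$w = 32514$ ($w = 32303 + \left(19 + 2 \left(\left(-1\right) \left(-96\right)\right)\right) = 32303 + \left(19 + 2 \cdot 96\right) = 32303 + \left(19 + 192\right) = 32303 + 211 = 32514$)
$\frac{\left(-75\right) \left(O - 118\right)}{w} = \frac{\left(-75\right) \left(-28 - 118\right)}{32514} = \left(-75\right) \left(-146\right) \frac{1}{32514} = 10950 \cdot \frac{1}{32514} = \frac{1825}{5419}$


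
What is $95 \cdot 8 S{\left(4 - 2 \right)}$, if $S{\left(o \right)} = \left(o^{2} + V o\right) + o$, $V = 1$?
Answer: $6080$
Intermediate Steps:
$S{\left(o \right)} = o^{2} + 2 o$ ($S{\left(o \right)} = \left(o^{2} + 1 o\right) + o = \left(o^{2} + o\right) + o = \left(o + o^{2}\right) + o = o^{2} + 2 o$)
$95 \cdot 8 S{\left(4 - 2 \right)} = 95 \cdot 8 \left(4 - 2\right) \left(2 + \left(4 - 2\right)\right) = 760 \left(4 - 2\right) \left(2 + \left(4 - 2\right)\right) = 760 \cdot 2 \left(2 + 2\right) = 760 \cdot 2 \cdot 4 = 760 \cdot 8 = 6080$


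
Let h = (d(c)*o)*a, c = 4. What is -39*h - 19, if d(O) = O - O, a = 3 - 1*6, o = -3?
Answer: -19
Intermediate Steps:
a = -3 (a = 3 - 6 = -3)
d(O) = 0
h = 0 (h = (0*(-3))*(-3) = 0*(-3) = 0)
-39*h - 19 = -39*0 - 19 = 0 - 19 = -19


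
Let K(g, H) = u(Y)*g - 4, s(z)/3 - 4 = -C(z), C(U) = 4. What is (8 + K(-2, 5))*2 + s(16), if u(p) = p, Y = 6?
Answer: -16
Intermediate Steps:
s(z) = 0 (s(z) = 12 + 3*(-1*4) = 12 + 3*(-4) = 12 - 12 = 0)
K(g, H) = -4 + 6*g (K(g, H) = 6*g - 4 = -4 + 6*g)
(8 + K(-2, 5))*2 + s(16) = (8 + (-4 + 6*(-2)))*2 + 0 = (8 + (-4 - 12))*2 + 0 = (8 - 16)*2 + 0 = -8*2 + 0 = -16 + 0 = -16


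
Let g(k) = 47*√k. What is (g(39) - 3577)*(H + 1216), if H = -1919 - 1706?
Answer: 8616993 - 113223*√39 ≈ 7.9099e+6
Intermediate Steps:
H = -3625
(g(39) - 3577)*(H + 1216) = (47*√39 - 3577)*(-3625 + 1216) = (-3577 + 47*√39)*(-2409) = 8616993 - 113223*√39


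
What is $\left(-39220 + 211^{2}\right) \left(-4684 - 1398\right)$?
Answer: $-32240682$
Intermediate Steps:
$\left(-39220 + 211^{2}\right) \left(-4684 - 1398\right) = \left(-39220 + 44521\right) \left(-6082\right) = 5301 \left(-6082\right) = -32240682$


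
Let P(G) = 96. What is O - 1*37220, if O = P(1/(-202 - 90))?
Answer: -37124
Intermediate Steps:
O = 96
O - 1*37220 = 96 - 1*37220 = 96 - 37220 = -37124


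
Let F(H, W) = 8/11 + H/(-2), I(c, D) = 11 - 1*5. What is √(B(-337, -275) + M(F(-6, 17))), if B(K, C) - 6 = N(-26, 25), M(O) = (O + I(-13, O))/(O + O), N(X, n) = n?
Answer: √217218/82 ≈ 5.6837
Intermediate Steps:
I(c, D) = 6 (I(c, D) = 11 - 5 = 6)
F(H, W) = 8/11 - H/2 (F(H, W) = 8*(1/11) + H*(-½) = 8/11 - H/2)
M(O) = (6 + O)/(2*O) (M(O) = (O + 6)/(O + O) = (6 + O)/((2*O)) = (6 + O)*(1/(2*O)) = (6 + O)/(2*O))
B(K, C) = 31 (B(K, C) = 6 + 25 = 31)
√(B(-337, -275) + M(F(-6, 17))) = √(31 + (6 + (8/11 - ½*(-6)))/(2*(8/11 - ½*(-6)))) = √(31 + (6 + (8/11 + 3))/(2*(8/11 + 3))) = √(31 + (6 + 41/11)/(2*(41/11))) = √(31 + (½)*(11/41)*(107/11)) = √(31 + 107/82) = √(2649/82) = √217218/82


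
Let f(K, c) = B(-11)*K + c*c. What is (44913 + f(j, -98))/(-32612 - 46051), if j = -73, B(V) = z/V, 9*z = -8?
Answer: -415123/599049 ≈ -0.69297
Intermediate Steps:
z = -8/9 (z = (⅑)*(-8) = -8/9 ≈ -0.88889)
B(V) = -8/(9*V)
f(K, c) = c² + 8*K/99 (f(K, c) = (-8/9/(-11))*K + c*c = (-8/9*(-1/11))*K + c² = 8*K/99 + c² = c² + 8*K/99)
(44913 + f(j, -98))/(-32612 - 46051) = (44913 + ((-98)² + (8/99)*(-73)))/(-32612 - 46051) = (44913 + (9604 - 584/99))/(-78663) = (44913 + 950212/99)*(-1/78663) = (5396599/99)*(-1/78663) = -415123/599049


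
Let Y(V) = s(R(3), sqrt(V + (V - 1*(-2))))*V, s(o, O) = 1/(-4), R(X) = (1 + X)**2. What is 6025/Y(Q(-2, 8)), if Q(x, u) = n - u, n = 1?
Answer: 24100/7 ≈ 3442.9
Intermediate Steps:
Q(x, u) = 1 - u
s(o, O) = -1/4
Y(V) = -V/4
6025/Y(Q(-2, 8)) = 6025/((-(1 - 1*8)/4)) = 6025/((-(1 - 8)/4)) = 6025/((-1/4*(-7))) = 6025/(7/4) = 6025*(4/7) = 24100/7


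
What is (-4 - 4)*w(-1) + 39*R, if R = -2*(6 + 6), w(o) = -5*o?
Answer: -976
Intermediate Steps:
R = -24 (R = -2*12 = -24)
(-4 - 4)*w(-1) + 39*R = (-4 - 4)*(-5*(-1)) + 39*(-24) = -8*5 - 936 = -40 - 936 = -976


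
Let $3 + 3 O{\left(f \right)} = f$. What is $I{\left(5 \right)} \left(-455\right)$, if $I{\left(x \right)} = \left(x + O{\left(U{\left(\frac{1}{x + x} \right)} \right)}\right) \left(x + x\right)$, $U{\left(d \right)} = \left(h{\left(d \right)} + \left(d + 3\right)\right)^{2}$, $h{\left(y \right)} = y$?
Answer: $- \frac{101192}{3} \approx -33731.0$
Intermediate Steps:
$U{\left(d \right)} = \left(3 + 2 d\right)^{2}$ ($U{\left(d \right)} = \left(d + \left(d + 3\right)\right)^{2} = \left(d + \left(3 + d\right)\right)^{2} = \left(3 + 2 d\right)^{2}$)
$O{\left(f \right)} = -1 + \frac{f}{3}$
$I{\left(x \right)} = 2 x \left(-1 + x + \frac{\left(3 + \frac{1}{x}\right)^{2}}{3}\right)$ ($I{\left(x \right)} = \left(x + \left(-1 + \frac{\left(3 + \frac{2}{x + x}\right)^{2}}{3}\right)\right) \left(x + x\right) = \left(x + \left(-1 + \frac{\left(3 + \frac{2}{2 x}\right)^{2}}{3}\right)\right) 2 x = \left(x + \left(-1 + \frac{\left(3 + 2 \frac{1}{2 x}\right)^{2}}{3}\right)\right) 2 x = \left(x + \left(-1 + \frac{\left(3 + \frac{1}{x}\right)^{2}}{3}\right)\right) 2 x = \left(-1 + x + \frac{\left(3 + \frac{1}{x}\right)^{2}}{3}\right) 2 x = 2 x \left(-1 + x + \frac{\left(3 + \frac{1}{x}\right)^{2}}{3}\right)$)
$I{\left(5 \right)} \left(-455\right) = \left(4 + 2 \cdot 5^{2} + 4 \cdot 5 + \frac{2}{3 \cdot 5}\right) \left(-455\right) = \left(4 + 2 \cdot 25 + 20 + \frac{2}{3} \cdot \frac{1}{5}\right) \left(-455\right) = \left(4 + 50 + 20 + \frac{2}{15}\right) \left(-455\right) = \frac{1112}{15} \left(-455\right) = - \frac{101192}{3}$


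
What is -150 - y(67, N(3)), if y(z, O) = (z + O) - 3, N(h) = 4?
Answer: -218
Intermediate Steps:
y(z, O) = -3 + O + z (y(z, O) = (O + z) - 3 = -3 + O + z)
-150 - y(67, N(3)) = -150 - (-3 + 4 + 67) = -150 - 1*68 = -150 - 68 = -218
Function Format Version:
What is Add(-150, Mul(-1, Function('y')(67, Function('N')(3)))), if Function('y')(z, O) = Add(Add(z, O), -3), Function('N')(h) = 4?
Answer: -218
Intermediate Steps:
Function('y')(z, O) = Add(-3, O, z) (Function('y')(z, O) = Add(Add(O, z), -3) = Add(-3, O, z))
Add(-150, Mul(-1, Function('y')(67, Function('N')(3)))) = Add(-150, Mul(-1, Add(-3, 4, 67))) = Add(-150, Mul(-1, 68)) = Add(-150, -68) = -218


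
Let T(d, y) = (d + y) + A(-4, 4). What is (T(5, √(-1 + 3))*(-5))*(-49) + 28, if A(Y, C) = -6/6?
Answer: 1008 + 245*√2 ≈ 1354.5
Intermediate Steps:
A(Y, C) = -1 (A(Y, C) = -6/6 = -1*1 = -1)
T(d, y) = -1 + d + y (T(d, y) = (d + y) - 1 = -1 + d + y)
(T(5, √(-1 + 3))*(-5))*(-49) + 28 = ((-1 + 5 + √(-1 + 3))*(-5))*(-49) + 28 = ((-1 + 5 + √2)*(-5))*(-49) + 28 = ((4 + √2)*(-5))*(-49) + 28 = (-20 - 5*√2)*(-49) + 28 = (980 + 245*√2) + 28 = 1008 + 245*√2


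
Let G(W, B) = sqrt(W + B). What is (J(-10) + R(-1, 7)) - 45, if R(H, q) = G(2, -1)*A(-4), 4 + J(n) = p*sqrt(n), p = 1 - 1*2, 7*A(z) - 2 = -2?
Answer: -49 - I*sqrt(10) ≈ -49.0 - 3.1623*I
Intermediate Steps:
A(z) = 0 (A(z) = 2/7 + (1/7)*(-2) = 2/7 - 2/7 = 0)
G(W, B) = sqrt(B + W)
p = -1 (p = 1 - 2 = -1)
J(n) = -4 - sqrt(n)
R(H, q) = 0 (R(H, q) = sqrt(-1 + 2)*0 = sqrt(1)*0 = 1*0 = 0)
(J(-10) + R(-1, 7)) - 45 = ((-4 - sqrt(-10)) + 0) - 45 = ((-4 - I*sqrt(10)) + 0) - 45 = (-4 - I*sqrt(10)) - 45 = -49 - I*sqrt(10)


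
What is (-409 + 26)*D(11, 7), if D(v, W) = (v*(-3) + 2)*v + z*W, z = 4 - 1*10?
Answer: 146689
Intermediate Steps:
z = -6 (z = 4 - 10 = -6)
D(v, W) = -6*W + v*(2 - 3*v) (D(v, W) = (v*(-3) + 2)*v - 6*W = (-3*v + 2)*v - 6*W = (2 - 3*v)*v - 6*W = v*(2 - 3*v) - 6*W = -6*W + v*(2 - 3*v))
(-409 + 26)*D(11, 7) = (-409 + 26)*(-6*7 - 3*11**2 + 2*11) = -383*(-42 - 3*121 + 22) = -383*(-42 - 363 + 22) = -383*(-383) = 146689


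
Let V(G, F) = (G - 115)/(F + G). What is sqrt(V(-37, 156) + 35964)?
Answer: 2*sqrt(127317029)/119 ≈ 189.64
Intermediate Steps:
V(G, F) = (-115 + G)/(F + G)
sqrt(V(-37, 156) + 35964) = sqrt((-115 - 37)/(156 - 37) + 35964) = sqrt(-152/119 + 35964) = sqrt(4279564/119) = 2*sqrt(127317029)/119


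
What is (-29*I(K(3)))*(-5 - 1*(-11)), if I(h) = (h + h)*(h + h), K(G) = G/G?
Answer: -696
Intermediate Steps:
K(G) = 1
I(h) = 4*h² (I(h) = (2*h)*(2*h) = 4*h²)
(-29*I(K(3)))*(-5 - 1*(-11)) = (-116*1²)*(-5 - 1*(-11)) = (-116)*(-5 + 11) = -29*4*6 = -116*6 = -696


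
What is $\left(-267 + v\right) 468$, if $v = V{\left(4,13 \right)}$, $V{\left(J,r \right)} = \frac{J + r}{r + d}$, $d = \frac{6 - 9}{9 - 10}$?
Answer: $- \frac{497835}{4} \approx -1.2446 \cdot 10^{5}$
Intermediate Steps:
$d = 3$ ($d = - \frac{3}{-1} = \left(-3\right) \left(-1\right) = 3$)
$V{\left(J,r \right)} = \frac{J + r}{3 + r}$ ($V{\left(J,r \right)} = \frac{J + r}{r + 3} = \frac{J + r}{3 + r}$)
$v = \frac{17}{16}$ ($v = \frac{4 + 13}{3 + 13} = \frac{1}{16} \cdot 17 = \frac{17}{16} \approx 1.0625$)
$\left(-267 + v\right) 468 = \left(-267 + \frac{17}{16}\right) 468 = \left(- \frac{4255}{16}\right) 468 = - \frac{497835}{4}$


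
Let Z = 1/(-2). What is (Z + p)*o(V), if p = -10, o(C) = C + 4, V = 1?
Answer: -105/2 ≈ -52.500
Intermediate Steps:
o(C) = 4 + C
Z = -1/2 ≈ -0.50000
(Z + p)*o(V) = (-1/2 - 10)*(4 + 1) = -21/2*5 = -105/2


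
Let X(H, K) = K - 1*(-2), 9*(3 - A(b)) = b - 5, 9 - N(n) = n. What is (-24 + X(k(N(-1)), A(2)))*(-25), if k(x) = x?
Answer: 1400/3 ≈ 466.67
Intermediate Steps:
N(n) = 9 - n
A(b) = 32/9 - b/9 (A(b) = 3 - (b - 5)/9 = 3 - (-5 + b)/9 = 3 + (5/9 - b/9) = 32/9 - b/9)
X(H, K) = 2 + K (X(H, K) = K + 2 = 2 + K)
(-24 + X(k(N(-1)), A(2)))*(-25) = (-24 + (2 + (32/9 - ⅑*2)))*(-25) = (-24 + (2 + (32/9 - 2/9)))*(-25) = (-24 + (2 + 10/3))*(-25) = (-24 + 16/3)*(-25) = -56/3*(-25) = 1400/3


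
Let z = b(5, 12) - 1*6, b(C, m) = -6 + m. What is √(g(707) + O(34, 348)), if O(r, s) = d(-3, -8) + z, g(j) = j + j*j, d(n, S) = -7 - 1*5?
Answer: 24*√869 ≈ 707.49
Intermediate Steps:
d(n, S) = -12 (d(n, S) = -7 - 5 = -12)
g(j) = j + j²
z = 0 (z = (-6 + 12) - 1*6 = 6 - 6 = 0)
O(r, s) = -12 (O(r, s) = -12 + 0 = -12)
√(g(707) + O(34, 348)) = √(707*(1 + 707) - 12) = √(707*708 - 12) = √(500556 - 12) = √500544 = 24*√869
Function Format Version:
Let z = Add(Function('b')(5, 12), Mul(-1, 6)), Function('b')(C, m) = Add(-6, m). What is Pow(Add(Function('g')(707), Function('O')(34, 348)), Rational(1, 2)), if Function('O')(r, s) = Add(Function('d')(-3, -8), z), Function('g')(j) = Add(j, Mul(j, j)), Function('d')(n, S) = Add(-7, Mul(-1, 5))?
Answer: Mul(24, Pow(869, Rational(1, 2))) ≈ 707.49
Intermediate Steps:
Function('d')(n, S) = -12 (Function('d')(n, S) = Add(-7, -5) = -12)
Function('g')(j) = Add(j, Pow(j, 2))
z = 0 (z = Add(Add(-6, 12), Mul(-1, 6)) = Add(6, -6) = 0)
Function('O')(r, s) = -12 (Function('O')(r, s) = Add(-12, 0) = -12)
Pow(Add(Function('g')(707), Function('O')(34, 348)), Rational(1, 2)) = Pow(Add(Mul(707, Add(1, 707)), -12), Rational(1, 2)) = Pow(Add(Mul(707, 708), -12), Rational(1, 2)) = Pow(Add(500556, -12), Rational(1, 2)) = Pow(500544, Rational(1, 2)) = Mul(24, Pow(869, Rational(1, 2)))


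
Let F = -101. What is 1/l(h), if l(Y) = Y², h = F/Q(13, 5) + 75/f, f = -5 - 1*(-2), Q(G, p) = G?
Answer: 169/181476 ≈ 0.00093125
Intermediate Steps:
f = -3 (f = -5 + 2 = -3)
h = -426/13 (h = -101/13 + 75/(-3) = -101*1/13 + 75*(-⅓) = -101/13 - 25 = -426/13 ≈ -32.769)
1/l(h) = 1/((-426/13)²) = 1/(181476/169) = 169/181476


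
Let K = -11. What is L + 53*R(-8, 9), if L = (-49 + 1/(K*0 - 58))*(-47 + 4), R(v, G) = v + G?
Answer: 125323/58 ≈ 2160.7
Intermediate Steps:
R(v, G) = G + v
L = 122249/58 (L = (-49 + 1/(-11*0 - 58))*(-47 + 4) = (-49 + 1/(0 - 58))*(-43) = (-49 + 1/(-58))*(-43) = (-49 - 1/58)*(-43) = -2843/58*(-43) = 122249/58 ≈ 2107.7)
L + 53*R(-8, 9) = 122249/58 + 53*(9 - 8) = 122249/58 + 53*1 = 122249/58 + 53 = 125323/58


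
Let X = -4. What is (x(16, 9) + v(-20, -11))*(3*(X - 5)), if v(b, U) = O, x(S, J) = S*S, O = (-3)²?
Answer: -7155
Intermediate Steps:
O = 9
x(S, J) = S²
v(b, U) = 9
(x(16, 9) + v(-20, -11))*(3*(X - 5)) = (16² + 9)*(3*(-4 - 5)) = (256 + 9)*(3*(-9)) = 265*(-27) = -7155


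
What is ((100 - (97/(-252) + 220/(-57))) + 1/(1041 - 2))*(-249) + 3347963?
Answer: 5508696289417/1658244 ≈ 3.3220e+6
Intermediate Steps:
((100 - (97/(-252) + 220/(-57))) + 1/(1041 - 2))*(-249) + 3347963 = ((100 - (97*(-1/252) + 220*(-1/57))) + 1/1039)*(-249) + 3347963 = ((100 - (-97/252 - 220/57)) + 1/1039)*(-249) + 3347963 = ((100 - 1*(-20323/4788)) + 1/1039)*(-249) + 3347963 = ((100 + 20323/4788) + 1/1039)*(-249) + 3347963 = (499123/4788 + 1/1039)*(-249) + 3347963 = (518593585/4974732)*(-249) + 3347963 = -43043267555/1658244 + 3347963 = 5508696289417/1658244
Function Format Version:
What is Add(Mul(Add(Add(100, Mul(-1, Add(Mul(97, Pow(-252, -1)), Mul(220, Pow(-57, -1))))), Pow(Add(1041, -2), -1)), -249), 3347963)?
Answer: Rational(5508696289417, 1658244) ≈ 3.3220e+6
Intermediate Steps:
Add(Mul(Add(Add(100, Mul(-1, Add(Mul(97, Pow(-252, -1)), Mul(220, Pow(-57, -1))))), Pow(Add(1041, -2), -1)), -249), 3347963) = Add(Mul(Add(Add(100, Mul(-1, Add(Mul(97, Rational(-1, 252)), Mul(220, Rational(-1, 57))))), Pow(1039, -1)), -249), 3347963) = Add(Mul(Add(Add(100, Mul(-1, Add(Rational(-97, 252), Rational(-220, 57)))), Rational(1, 1039)), -249), 3347963) = Add(Mul(Add(Add(100, Mul(-1, Rational(-20323, 4788))), Rational(1, 1039)), -249), 3347963) = Add(Mul(Add(Add(100, Rational(20323, 4788)), Rational(1, 1039)), -249), 3347963) = Add(Mul(Add(Rational(499123, 4788), Rational(1, 1039)), -249), 3347963) = Add(Mul(Rational(518593585, 4974732), -249), 3347963) = Add(Rational(-43043267555, 1658244), 3347963) = Rational(5508696289417, 1658244)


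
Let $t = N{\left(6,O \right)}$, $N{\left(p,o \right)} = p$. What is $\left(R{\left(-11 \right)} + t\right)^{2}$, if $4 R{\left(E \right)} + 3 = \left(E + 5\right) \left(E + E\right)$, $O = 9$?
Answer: $\frac{23409}{16} \approx 1463.1$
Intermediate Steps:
$R{\left(E \right)} = - \frac{3}{4} + \frac{E \left(5 + E\right)}{2}$ ($R{\left(E \right)} = - \frac{3}{4} + \frac{\left(E + 5\right) \left(E + E\right)}{4} = - \frac{3}{4} + \frac{\left(5 + E\right) 2 E}{4} = - \frac{3}{4} + \frac{2 E \left(5 + E\right)}{4} = - \frac{3}{4} + \frac{E \left(5 + E\right)}{2}$)
$t = 6$
$\left(R{\left(-11 \right)} + t\right)^{2} = \left(\left(- \frac{3}{4} + \frac{\left(-11\right)^{2}}{2} + \frac{5}{2} \left(-11\right)\right) + 6\right)^{2} = \left(\left(- \frac{3}{4} + \frac{1}{2} \cdot 121 - \frac{55}{2}\right) + 6\right)^{2} = \left(\left(- \frac{3}{4} + \frac{121}{2} - \frac{55}{2}\right) + 6\right)^{2} = \left(\frac{129}{4} + 6\right)^{2} = \left(\frac{153}{4}\right)^{2} = \frac{23409}{16}$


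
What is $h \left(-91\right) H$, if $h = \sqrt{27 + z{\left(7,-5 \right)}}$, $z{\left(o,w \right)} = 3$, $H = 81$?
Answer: $- 7371 \sqrt{30} \approx -40373.0$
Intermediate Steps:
$h = \sqrt{30}$ ($h = \sqrt{27 + 3} = \sqrt{30} \approx 5.4772$)
$h \left(-91\right) H = \sqrt{30} \left(-91\right) 81 = - 91 \sqrt{30} \cdot 81 = - 7371 \sqrt{30}$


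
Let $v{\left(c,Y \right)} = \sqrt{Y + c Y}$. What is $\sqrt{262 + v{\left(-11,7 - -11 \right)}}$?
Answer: $\sqrt{262 + 6 i \sqrt{5}} \approx 16.192 + 0.4143 i$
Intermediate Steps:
$v{\left(c,Y \right)} = \sqrt{Y + Y c}$
$\sqrt{262 + v{\left(-11,7 - -11 \right)}} = \sqrt{262 + \sqrt{\left(7 - -11\right) \left(1 - 11\right)}} = \sqrt{262 + \sqrt{\left(7 + 11\right) \left(-10\right)}} = \sqrt{262 + \sqrt{18 \left(-10\right)}} = \sqrt{262 + \sqrt{-180}} = \sqrt{262 + 6 i \sqrt{5}}$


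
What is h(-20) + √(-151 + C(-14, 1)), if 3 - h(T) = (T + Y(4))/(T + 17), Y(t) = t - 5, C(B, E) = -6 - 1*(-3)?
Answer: -4 + I*√154 ≈ -4.0 + 12.41*I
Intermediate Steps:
C(B, E) = -3 (C(B, E) = -6 + 3 = -3)
Y(t) = -5 + t
h(T) = 3 - (-1 + T)/(17 + T) (h(T) = 3 - (T + (-5 + 4))/(T + 17) = 3 - (T - 1)/(17 + T) = 3 - (-1 + T)/(17 + T))
h(-20) + √(-151 + C(-14, 1)) = 2*(26 - 20)/(17 - 20) + √(-151 - 3) = 2*6/(-3) + √(-154) = 2*(-⅓)*6 + I*√154 = -4 + I*√154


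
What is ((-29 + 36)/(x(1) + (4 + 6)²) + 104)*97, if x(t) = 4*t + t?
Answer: 151417/15 ≈ 10094.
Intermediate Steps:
x(t) = 5*t
((-29 + 36)/(x(1) + (4 + 6)²) + 104)*97 = ((-29 + 36)/(5*1 + (4 + 6)²) + 104)*97 = (7/(5 + 10²) + 104)*97 = (7/(5 + 100) + 104)*97 = (7/105 + 104)*97 = (7*(1/105) + 104)*97 = (1/15 + 104)*97 = (1561/15)*97 = 151417/15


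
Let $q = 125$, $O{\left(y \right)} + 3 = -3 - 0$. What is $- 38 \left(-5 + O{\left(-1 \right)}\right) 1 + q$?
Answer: $543$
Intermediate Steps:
$O{\left(y \right)} = -6$ ($O{\left(y \right)} = -3 - 3 = -6$)
$- 38 \left(-5 + O{\left(-1 \right)}\right) 1 + q = - 38 \left(-5 - 6\right) 1 + 125 = - 38 \left(\left(-11\right) 1\right) + 125 = \left(-38\right) \left(-11\right) + 125 = 418 + 125 = 543$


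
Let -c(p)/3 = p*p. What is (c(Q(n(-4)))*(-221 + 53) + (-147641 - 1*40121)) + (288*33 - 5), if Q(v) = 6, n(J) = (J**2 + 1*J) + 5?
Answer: -160119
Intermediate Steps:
n(J) = 5 + J + J**2 (n(J) = (J**2 + J) + 5 = (J + J**2) + 5 = 5 + J + J**2)
c(p) = -3*p**2 (c(p) = -3*p*p = -3*p**2)
(c(Q(n(-4)))*(-221 + 53) + (-147641 - 1*40121)) + (288*33 - 5) = ((-3*6**2)*(-221 + 53) + (-147641 - 1*40121)) + (288*33 - 5) = (-3*36*(-168) + (-147641 - 40121)) + (9504 - 5) = (-108*(-168) - 187762) + 9499 = (18144 - 187762) + 9499 = -169618 + 9499 = -160119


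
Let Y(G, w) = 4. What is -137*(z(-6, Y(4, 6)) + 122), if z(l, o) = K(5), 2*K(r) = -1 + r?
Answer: -16988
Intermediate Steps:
K(r) = -½ + r/2 (K(r) = (-1 + r)/2 = -½ + r/2)
z(l, o) = 2 (z(l, o) = -½ + (½)*5 = -½ + 5/2 = 2)
-137*(z(-6, Y(4, 6)) + 122) = -137*(2 + 122) = -137*124 = -16988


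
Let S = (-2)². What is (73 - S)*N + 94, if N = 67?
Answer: 4717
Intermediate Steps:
S = 4
(73 - S)*N + 94 = (73 - 1*4)*67 + 94 = (73 - 4)*67 + 94 = 69*67 + 94 = 4623 + 94 = 4717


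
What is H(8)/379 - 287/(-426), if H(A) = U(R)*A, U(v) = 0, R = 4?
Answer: 287/426 ≈ 0.67371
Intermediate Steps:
H(A) = 0 (H(A) = 0*A = 0)
H(8)/379 - 287/(-426) = 0/379 - 287/(-426) = 0*(1/379) - 287*(-1/426) = 0 + 287/426 = 287/426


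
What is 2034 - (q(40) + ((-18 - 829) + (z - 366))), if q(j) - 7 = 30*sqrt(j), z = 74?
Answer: 3166 - 60*sqrt(10) ≈ 2976.3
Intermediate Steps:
q(j) = 7 + 30*sqrt(j)
2034 - (q(40) + ((-18 - 829) + (z - 366))) = 2034 - ((7 + 30*sqrt(40)) + ((-18 - 829) + (74 - 366))) = 2034 - ((7 + 30*(2*sqrt(10))) + (-847 - 292)) = 2034 - ((7 + 60*sqrt(10)) - 1139) = 2034 - (-1132 + 60*sqrt(10)) = 2034 + (1132 - 60*sqrt(10)) = 3166 - 60*sqrt(10)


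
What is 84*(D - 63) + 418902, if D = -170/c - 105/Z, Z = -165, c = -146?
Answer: 332250294/803 ≈ 4.1376e+5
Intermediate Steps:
D = 1446/803 (D = -170/(-146) - 105/(-165) = -170*(-1/146) - 105*(-1/165) = 85/73 + 7/11 = 1446/803 ≈ 1.8007)
84*(D - 63) + 418902 = 84*(1446/803 - 63) + 418902 = 84*(-49143/803) + 418902 = -4128012/803 + 418902 = 332250294/803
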